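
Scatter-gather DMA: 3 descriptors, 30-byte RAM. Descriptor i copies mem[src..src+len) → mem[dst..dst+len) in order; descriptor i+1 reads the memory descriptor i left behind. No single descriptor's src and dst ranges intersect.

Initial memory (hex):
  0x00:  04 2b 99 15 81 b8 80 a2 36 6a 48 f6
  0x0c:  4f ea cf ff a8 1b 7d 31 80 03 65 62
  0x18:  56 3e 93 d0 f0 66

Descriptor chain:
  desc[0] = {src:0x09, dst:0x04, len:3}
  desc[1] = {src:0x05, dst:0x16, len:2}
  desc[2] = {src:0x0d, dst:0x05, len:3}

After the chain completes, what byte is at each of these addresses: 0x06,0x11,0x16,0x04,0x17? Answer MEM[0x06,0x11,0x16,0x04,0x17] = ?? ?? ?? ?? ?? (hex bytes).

MEM[0x06,0x11,0x16,0x04,0x17] = cf 1b 48 6a f6

[0] 0x09->0x04 len=3 : 6a 48 f6
[1] 0x05->0x16 len=2 : 48 f6
[2] 0x0d->0x05 len=3 : ea cf ff
query mem[0x06]=0xcf, mem[0x11]=0x1b, mem[0x16]=0x48, mem[0x04]=0x6a, mem[0x17]=0xf6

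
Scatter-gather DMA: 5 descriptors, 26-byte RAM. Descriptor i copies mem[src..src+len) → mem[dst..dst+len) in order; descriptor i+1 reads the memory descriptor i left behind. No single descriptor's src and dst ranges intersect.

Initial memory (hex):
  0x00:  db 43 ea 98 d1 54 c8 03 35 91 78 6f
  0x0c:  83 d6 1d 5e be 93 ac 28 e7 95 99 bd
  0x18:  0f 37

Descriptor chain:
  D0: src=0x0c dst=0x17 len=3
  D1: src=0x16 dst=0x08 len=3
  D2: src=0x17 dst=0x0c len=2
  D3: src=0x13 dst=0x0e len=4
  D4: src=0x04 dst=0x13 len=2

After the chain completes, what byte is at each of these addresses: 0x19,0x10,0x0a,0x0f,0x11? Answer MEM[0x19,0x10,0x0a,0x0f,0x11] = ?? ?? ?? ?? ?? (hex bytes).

MEM[0x19,0x10,0x0a,0x0f,0x11] = 1d 95 d6 e7 99

D0: mem[0x17..0x19] <- [83 d6 1d]
D1: mem[0x08..0x0a] <- [99 83 d6]
D2: mem[0x0c..0x0d] <- [83 d6]
D3: mem[0x0e..0x11] <- [28 e7 95 99]
D4: mem[0x13..0x14] <- [d1 54]
query mem[0x19]=0x1d, mem[0x10]=0x95, mem[0x0a]=0xd6, mem[0x0f]=0xe7, mem[0x11]=0x99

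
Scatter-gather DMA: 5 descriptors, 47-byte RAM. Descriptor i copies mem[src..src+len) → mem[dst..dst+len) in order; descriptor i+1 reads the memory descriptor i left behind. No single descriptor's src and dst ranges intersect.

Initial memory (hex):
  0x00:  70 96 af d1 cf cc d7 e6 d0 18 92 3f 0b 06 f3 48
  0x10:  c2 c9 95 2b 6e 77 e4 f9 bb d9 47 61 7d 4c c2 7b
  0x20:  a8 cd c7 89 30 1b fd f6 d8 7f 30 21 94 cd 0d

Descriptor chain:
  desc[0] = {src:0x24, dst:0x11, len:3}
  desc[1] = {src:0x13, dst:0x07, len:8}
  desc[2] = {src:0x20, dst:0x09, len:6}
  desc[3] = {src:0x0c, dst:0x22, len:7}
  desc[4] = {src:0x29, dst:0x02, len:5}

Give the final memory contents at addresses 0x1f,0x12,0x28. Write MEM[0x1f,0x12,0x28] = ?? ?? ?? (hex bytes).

#0 dst[0x11+3] := {0x30,0x1b,0xfd}
#1 dst[0x07+8] := {0xfd,0x6e,0x77,0xe4,0xf9,0xbb,0xd9,0x47}
#2 dst[0x09+6] := {0xa8,0xcd,0xc7,0x89,0x30,0x1b}
#3 dst[0x22+7] := {0x89,0x30,0x1b,0x48,0xc2,0x30,0x1b}
#4 dst[0x02+5] := {0x7f,0x30,0x21,0x94,0xcd}
query mem[0x1f]=0x7b, mem[0x12]=0x1b, mem[0x28]=0x1b

MEM[0x1f,0x12,0x28] = 7b 1b 1b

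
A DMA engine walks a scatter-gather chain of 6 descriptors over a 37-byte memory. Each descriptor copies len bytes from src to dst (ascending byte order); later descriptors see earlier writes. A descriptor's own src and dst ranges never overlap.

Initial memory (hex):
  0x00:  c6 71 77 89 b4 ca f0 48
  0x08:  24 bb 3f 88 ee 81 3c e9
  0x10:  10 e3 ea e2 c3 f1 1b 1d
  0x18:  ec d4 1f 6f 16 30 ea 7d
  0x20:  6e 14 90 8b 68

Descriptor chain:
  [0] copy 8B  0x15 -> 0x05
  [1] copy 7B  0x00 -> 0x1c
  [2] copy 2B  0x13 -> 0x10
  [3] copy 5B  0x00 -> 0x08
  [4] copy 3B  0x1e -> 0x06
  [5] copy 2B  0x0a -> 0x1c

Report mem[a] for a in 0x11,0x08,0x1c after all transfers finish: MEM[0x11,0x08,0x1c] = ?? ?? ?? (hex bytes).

#0 dst[0x05+8] := {0xf1,0x1b,0x1d,0xec,0xd4,0x1f,0x6f,0x16}
#1 dst[0x1c+7] := {0xc6,0x71,0x77,0x89,0xb4,0xf1,0x1b}
#2 dst[0x10+2] := {0xe2,0xc3}
#3 dst[0x08+5] := {0xc6,0x71,0x77,0x89,0xb4}
#4 dst[0x06+3] := {0x77,0x89,0xb4}
#5 dst[0x1c+2] := {0x77,0x89}
query mem[0x11]=0xc3, mem[0x08]=0xb4, mem[0x1c]=0x77

MEM[0x11,0x08,0x1c] = c3 b4 77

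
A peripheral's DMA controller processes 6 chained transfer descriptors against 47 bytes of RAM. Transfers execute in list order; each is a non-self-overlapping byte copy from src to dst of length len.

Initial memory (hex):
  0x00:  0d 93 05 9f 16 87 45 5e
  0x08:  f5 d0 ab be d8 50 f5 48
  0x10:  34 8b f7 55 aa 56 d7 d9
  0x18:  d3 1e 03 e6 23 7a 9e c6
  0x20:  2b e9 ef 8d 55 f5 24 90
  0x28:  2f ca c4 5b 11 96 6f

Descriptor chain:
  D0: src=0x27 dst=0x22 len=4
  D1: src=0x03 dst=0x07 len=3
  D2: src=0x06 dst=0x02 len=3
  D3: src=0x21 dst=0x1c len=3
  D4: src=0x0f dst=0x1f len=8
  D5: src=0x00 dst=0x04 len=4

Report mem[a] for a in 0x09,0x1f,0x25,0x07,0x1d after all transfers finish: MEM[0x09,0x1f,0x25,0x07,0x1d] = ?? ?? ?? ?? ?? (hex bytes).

MEM[0x09,0x1f,0x25,0x07,0x1d] = 87 48 56 9f 90

#0 dst[0x22+4] := {0x90,0x2f,0xca,0xc4}
#1 dst[0x07+3] := {0x9f,0x16,0x87}
#2 dst[0x02+3] := {0x45,0x9f,0x16}
#3 dst[0x1c+3] := {0xe9,0x90,0x2f}
#4 dst[0x1f+8] := {0x48,0x34,0x8b,0xf7,0x55,0xaa,0x56,0xd7}
#5 dst[0x04+4] := {0x0d,0x93,0x45,0x9f}
query mem[0x09]=0x87, mem[0x1f]=0x48, mem[0x25]=0x56, mem[0x07]=0x9f, mem[0x1d]=0x90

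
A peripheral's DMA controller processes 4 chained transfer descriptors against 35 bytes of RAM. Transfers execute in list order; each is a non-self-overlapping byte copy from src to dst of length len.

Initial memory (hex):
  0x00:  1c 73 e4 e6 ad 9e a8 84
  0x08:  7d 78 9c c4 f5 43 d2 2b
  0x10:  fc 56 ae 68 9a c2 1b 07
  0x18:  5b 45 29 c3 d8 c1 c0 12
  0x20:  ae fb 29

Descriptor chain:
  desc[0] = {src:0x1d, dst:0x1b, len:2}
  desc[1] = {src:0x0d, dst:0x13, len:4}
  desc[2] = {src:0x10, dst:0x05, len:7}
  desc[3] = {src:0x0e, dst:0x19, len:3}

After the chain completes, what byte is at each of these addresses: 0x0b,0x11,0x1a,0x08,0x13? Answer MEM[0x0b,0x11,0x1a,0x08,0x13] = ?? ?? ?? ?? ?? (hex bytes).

MEM[0x0b,0x11,0x1a,0x08,0x13] = fc 56 2b 43 43

D0: mem[0x1b..0x1c] <- [c1 c0]
D1: mem[0x13..0x16] <- [43 d2 2b fc]
D2: mem[0x05..0x0b] <- [fc 56 ae 43 d2 2b fc]
D3: mem[0x19..0x1b] <- [d2 2b fc]
query mem[0x0b]=0xfc, mem[0x11]=0x56, mem[0x1a]=0x2b, mem[0x08]=0x43, mem[0x13]=0x43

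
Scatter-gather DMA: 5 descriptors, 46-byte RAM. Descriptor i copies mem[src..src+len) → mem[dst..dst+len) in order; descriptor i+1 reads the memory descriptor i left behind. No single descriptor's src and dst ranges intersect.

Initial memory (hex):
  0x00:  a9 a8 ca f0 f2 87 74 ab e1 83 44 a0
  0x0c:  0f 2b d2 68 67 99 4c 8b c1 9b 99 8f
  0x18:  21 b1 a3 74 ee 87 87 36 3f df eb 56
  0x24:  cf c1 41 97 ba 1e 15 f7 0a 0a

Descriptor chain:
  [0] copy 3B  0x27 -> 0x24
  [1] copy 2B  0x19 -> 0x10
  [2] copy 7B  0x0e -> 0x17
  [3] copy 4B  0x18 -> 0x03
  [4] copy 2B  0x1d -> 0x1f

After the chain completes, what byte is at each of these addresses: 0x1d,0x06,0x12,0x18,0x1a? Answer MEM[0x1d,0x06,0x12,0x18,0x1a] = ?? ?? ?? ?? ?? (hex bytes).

MEM[0x1d,0x06,0x12,0x18,0x1a] = c1 4c 4c 68 a3

  after D0: wrote 3B at 0x24 = 97ba1e
  after D1: wrote 2B at 0x10 = b1a3
  after D2: wrote 7B at 0x17 = d268b1a34c8bc1
  after D3: wrote 4B at 0x03 = 68b1a34c
  after D4: wrote 2B at 0x1f = c187
query mem[0x1d]=0xc1, mem[0x06]=0x4c, mem[0x12]=0x4c, mem[0x18]=0x68, mem[0x1a]=0xa3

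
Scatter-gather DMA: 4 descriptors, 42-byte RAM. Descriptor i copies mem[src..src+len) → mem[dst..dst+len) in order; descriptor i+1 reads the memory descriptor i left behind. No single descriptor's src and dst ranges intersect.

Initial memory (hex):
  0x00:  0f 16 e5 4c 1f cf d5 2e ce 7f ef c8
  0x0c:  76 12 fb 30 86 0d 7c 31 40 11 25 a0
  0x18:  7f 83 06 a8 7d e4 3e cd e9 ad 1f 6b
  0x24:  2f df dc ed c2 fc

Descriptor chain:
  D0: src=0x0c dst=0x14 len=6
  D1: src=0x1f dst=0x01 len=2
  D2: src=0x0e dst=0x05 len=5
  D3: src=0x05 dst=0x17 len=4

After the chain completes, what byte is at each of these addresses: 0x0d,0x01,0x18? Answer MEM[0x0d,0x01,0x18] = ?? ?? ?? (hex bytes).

MEM[0x0d,0x01,0x18] = 12 cd 30

[0] 0x0c->0x14 len=6 : 76 12 fb 30 86 0d
[1] 0x1f->0x01 len=2 : cd e9
[2] 0x0e->0x05 len=5 : fb 30 86 0d 7c
[3] 0x05->0x17 len=4 : fb 30 86 0d
query mem[0x0d]=0x12, mem[0x01]=0xcd, mem[0x18]=0x30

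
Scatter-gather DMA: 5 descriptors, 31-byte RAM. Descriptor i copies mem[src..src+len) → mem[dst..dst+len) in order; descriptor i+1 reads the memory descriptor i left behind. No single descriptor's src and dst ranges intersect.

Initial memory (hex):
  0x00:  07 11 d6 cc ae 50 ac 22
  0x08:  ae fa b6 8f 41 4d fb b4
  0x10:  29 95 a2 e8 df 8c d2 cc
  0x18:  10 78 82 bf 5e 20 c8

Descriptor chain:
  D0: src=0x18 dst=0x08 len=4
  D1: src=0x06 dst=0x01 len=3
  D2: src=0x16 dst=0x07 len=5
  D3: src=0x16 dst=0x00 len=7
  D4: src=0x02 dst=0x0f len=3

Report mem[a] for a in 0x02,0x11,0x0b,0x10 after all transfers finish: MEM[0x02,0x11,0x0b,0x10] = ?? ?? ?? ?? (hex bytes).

MEM[0x02,0x11,0x0b,0x10] = 10 82 82 78

#0 dst[0x08+4] := {0x10,0x78,0x82,0xbf}
#1 dst[0x01+3] := {0xac,0x22,0x10}
#2 dst[0x07+5] := {0xd2,0xcc,0x10,0x78,0x82}
#3 dst[0x00+7] := {0xd2,0xcc,0x10,0x78,0x82,0xbf,0x5e}
#4 dst[0x0f+3] := {0x10,0x78,0x82}
query mem[0x02]=0x10, mem[0x11]=0x82, mem[0x0b]=0x82, mem[0x10]=0x78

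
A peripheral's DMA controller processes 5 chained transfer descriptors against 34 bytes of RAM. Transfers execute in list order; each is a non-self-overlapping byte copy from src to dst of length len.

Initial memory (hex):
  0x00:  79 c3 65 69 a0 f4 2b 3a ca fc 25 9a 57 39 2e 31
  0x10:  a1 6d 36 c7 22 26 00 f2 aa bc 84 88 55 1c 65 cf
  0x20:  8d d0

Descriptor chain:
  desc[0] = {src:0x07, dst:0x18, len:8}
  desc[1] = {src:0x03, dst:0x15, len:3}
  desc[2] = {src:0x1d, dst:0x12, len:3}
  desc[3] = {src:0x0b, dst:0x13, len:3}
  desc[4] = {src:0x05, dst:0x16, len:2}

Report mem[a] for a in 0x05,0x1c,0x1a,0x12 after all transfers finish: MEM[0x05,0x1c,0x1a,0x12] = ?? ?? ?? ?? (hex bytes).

MEM[0x05,0x1c,0x1a,0x12] = f4 9a fc 57

[0] 0x07->0x18 len=8 : 3a ca fc 25 9a 57 39 2e
[1] 0x03->0x15 len=3 : 69 a0 f4
[2] 0x1d->0x12 len=3 : 57 39 2e
[3] 0x0b->0x13 len=3 : 9a 57 39
[4] 0x05->0x16 len=2 : f4 2b
query mem[0x05]=0xf4, mem[0x1c]=0x9a, mem[0x1a]=0xfc, mem[0x12]=0x57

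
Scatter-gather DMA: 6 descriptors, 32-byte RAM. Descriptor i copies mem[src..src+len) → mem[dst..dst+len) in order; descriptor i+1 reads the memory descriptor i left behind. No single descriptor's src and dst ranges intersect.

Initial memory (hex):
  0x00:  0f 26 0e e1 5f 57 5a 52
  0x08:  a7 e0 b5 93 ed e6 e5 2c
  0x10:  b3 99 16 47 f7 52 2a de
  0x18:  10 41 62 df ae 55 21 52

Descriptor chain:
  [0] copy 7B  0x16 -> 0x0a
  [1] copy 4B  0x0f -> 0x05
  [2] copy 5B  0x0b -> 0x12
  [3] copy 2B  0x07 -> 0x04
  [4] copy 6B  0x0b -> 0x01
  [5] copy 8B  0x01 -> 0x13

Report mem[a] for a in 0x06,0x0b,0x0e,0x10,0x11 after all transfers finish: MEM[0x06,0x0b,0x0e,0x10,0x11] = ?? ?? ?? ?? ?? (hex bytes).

MEM[0x06,0x0b,0x0e,0x10,0x11] = ae de 62 ae 99

[0] 0x16->0x0a len=7 : 2a de 10 41 62 df ae
[1] 0x0f->0x05 len=4 : df ae 99 16
[2] 0x0b->0x12 len=5 : de 10 41 62 df
[3] 0x07->0x04 len=2 : 99 16
[4] 0x0b->0x01 len=6 : de 10 41 62 df ae
[5] 0x01->0x13 len=8 : de 10 41 62 df ae 99 16
query mem[0x06]=0xae, mem[0x0b]=0xde, mem[0x0e]=0x62, mem[0x10]=0xae, mem[0x11]=0x99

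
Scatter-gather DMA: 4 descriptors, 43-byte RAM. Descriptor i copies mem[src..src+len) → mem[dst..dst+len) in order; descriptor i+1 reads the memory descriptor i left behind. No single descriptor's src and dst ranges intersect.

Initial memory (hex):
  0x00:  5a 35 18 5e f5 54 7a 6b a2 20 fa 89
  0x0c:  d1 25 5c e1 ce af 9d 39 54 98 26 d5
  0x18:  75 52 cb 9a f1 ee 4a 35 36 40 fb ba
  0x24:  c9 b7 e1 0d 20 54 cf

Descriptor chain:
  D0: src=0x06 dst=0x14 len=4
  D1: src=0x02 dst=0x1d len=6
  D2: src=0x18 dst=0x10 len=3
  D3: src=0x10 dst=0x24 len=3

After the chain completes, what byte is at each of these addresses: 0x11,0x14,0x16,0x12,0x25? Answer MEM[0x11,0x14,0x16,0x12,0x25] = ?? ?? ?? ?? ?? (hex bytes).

MEM[0x11,0x14,0x16,0x12,0x25] = 52 7a a2 cb 52

  after D0: wrote 4B at 0x14 = 7a6ba220
  after D1: wrote 6B at 0x1d = 185ef5547a6b
  after D2: wrote 3B at 0x10 = 7552cb
  after D3: wrote 3B at 0x24 = 7552cb
query mem[0x11]=0x52, mem[0x14]=0x7a, mem[0x16]=0xa2, mem[0x12]=0xcb, mem[0x25]=0x52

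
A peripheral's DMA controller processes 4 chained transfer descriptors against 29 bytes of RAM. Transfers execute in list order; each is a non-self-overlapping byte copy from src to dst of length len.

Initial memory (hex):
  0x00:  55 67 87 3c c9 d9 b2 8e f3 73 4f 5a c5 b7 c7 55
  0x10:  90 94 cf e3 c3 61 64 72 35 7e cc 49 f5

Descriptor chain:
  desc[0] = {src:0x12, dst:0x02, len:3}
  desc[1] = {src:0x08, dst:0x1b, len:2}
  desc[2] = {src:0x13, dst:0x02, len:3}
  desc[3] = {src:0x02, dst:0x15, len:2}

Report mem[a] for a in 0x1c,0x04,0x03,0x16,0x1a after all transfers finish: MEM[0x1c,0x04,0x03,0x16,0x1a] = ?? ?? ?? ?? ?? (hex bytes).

MEM[0x1c,0x04,0x03,0x16,0x1a] = 73 61 c3 c3 cc

D0: mem[0x02..0x04] <- [cf e3 c3]
D1: mem[0x1b..0x1c] <- [f3 73]
D2: mem[0x02..0x04] <- [e3 c3 61]
D3: mem[0x15..0x16] <- [e3 c3]
query mem[0x1c]=0x73, mem[0x04]=0x61, mem[0x03]=0xc3, mem[0x16]=0xc3, mem[0x1a]=0xcc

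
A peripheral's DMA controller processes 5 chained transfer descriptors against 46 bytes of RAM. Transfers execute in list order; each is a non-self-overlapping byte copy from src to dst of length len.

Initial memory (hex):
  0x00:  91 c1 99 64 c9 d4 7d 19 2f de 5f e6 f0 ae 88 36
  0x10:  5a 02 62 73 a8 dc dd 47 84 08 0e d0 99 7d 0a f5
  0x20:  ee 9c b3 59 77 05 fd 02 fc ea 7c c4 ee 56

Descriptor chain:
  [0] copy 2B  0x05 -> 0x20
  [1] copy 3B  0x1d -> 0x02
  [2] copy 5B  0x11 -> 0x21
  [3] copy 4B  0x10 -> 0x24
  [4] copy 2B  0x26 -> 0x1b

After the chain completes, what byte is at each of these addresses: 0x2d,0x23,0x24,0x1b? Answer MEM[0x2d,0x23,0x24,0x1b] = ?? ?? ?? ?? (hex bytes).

MEM[0x2d,0x23,0x24,0x1b] = 56 73 5a 62

D0: mem[0x20..0x21] <- [d4 7d]
D1: mem[0x02..0x04] <- [7d 0a f5]
D2: mem[0x21..0x25] <- [02 62 73 a8 dc]
D3: mem[0x24..0x27] <- [5a 02 62 73]
D4: mem[0x1b..0x1c] <- [62 73]
query mem[0x2d]=0x56, mem[0x23]=0x73, mem[0x24]=0x5a, mem[0x1b]=0x62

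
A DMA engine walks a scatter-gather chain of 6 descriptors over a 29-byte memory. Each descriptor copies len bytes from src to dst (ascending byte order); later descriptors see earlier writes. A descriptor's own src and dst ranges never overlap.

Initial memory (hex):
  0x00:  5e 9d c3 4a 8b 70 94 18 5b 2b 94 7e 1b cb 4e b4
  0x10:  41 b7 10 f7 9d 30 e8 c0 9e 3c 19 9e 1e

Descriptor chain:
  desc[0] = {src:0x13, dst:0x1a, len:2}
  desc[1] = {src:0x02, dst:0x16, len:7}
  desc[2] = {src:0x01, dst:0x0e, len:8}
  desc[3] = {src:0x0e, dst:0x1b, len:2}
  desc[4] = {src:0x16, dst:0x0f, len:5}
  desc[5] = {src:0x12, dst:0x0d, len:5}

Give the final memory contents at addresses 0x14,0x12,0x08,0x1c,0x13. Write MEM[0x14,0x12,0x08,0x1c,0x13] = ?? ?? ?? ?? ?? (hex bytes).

MEM[0x14,0x12,0x08,0x1c,0x13] = 18 70 5b c3 94

#0 dst[0x1a+2] := {0xf7,0x9d}
#1 dst[0x16+7] := {0xc3,0x4a,0x8b,0x70,0x94,0x18,0x5b}
#2 dst[0x0e+8] := {0x9d,0xc3,0x4a,0x8b,0x70,0x94,0x18,0x5b}
#3 dst[0x1b+2] := {0x9d,0xc3}
#4 dst[0x0f+5] := {0xc3,0x4a,0x8b,0x70,0x94}
#5 dst[0x0d+5] := {0x70,0x94,0x18,0x5b,0xc3}
query mem[0x14]=0x18, mem[0x12]=0x70, mem[0x08]=0x5b, mem[0x1c]=0xc3, mem[0x13]=0x94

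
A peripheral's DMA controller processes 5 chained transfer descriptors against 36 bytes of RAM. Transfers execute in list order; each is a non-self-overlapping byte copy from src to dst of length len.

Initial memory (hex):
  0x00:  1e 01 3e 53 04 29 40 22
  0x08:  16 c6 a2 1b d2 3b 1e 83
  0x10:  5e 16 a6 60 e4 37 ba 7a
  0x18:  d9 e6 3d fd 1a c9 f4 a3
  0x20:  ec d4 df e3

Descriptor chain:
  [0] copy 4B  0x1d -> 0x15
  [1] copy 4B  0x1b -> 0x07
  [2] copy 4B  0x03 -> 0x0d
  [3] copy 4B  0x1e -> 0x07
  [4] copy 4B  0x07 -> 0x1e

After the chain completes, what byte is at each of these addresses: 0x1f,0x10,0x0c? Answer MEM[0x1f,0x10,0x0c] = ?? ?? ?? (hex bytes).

  after D0: wrote 4B at 0x15 = c9f4a3ec
  after D1: wrote 4B at 0x07 = fd1ac9f4
  after D2: wrote 4B at 0x0d = 53042940
  after D3: wrote 4B at 0x07 = f4a3ecd4
  after D4: wrote 4B at 0x1e = f4a3ecd4
query mem[0x1f]=0xa3, mem[0x10]=0x40, mem[0x0c]=0xd2

MEM[0x1f,0x10,0x0c] = a3 40 d2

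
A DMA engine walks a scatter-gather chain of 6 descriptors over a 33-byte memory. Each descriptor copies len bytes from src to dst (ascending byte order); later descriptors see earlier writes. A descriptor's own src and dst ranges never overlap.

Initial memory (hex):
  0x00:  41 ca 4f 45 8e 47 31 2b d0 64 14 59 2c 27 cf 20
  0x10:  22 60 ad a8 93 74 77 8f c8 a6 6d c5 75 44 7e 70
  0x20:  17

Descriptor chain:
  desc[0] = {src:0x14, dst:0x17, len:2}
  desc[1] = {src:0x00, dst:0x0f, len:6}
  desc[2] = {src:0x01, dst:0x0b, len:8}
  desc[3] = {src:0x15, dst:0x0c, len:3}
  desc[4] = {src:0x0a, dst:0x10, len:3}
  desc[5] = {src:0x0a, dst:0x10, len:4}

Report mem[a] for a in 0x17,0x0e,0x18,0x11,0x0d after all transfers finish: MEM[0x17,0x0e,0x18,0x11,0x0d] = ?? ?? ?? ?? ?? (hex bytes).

#0 dst[0x17+2] := {0x93,0x74}
#1 dst[0x0f+6] := {0x41,0xca,0x4f,0x45,0x8e,0x47}
#2 dst[0x0b+8] := {0xca,0x4f,0x45,0x8e,0x47,0x31,0x2b,0xd0}
#3 dst[0x0c+3] := {0x74,0x77,0x93}
#4 dst[0x10+3] := {0x14,0xca,0x74}
#5 dst[0x10+4] := {0x14,0xca,0x74,0x77}
query mem[0x17]=0x93, mem[0x0e]=0x93, mem[0x18]=0x74, mem[0x11]=0xca, mem[0x0d]=0x77

MEM[0x17,0x0e,0x18,0x11,0x0d] = 93 93 74 ca 77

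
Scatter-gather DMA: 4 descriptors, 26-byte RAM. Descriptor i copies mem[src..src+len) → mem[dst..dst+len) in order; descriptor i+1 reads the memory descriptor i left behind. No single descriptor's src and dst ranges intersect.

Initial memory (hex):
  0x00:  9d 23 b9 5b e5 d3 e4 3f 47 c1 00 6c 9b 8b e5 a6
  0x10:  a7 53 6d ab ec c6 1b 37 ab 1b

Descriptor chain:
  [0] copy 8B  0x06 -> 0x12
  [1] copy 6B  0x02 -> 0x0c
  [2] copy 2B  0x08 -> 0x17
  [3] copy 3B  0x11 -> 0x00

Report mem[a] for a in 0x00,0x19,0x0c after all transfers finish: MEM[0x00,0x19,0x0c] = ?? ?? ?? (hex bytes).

MEM[0x00,0x19,0x0c] = 3f 8b b9

D0: mem[0x12..0x19] <- [e4 3f 47 c1 00 6c 9b 8b]
D1: mem[0x0c..0x11] <- [b9 5b e5 d3 e4 3f]
D2: mem[0x17..0x18] <- [47 c1]
D3: mem[0x00..0x02] <- [3f e4 3f]
query mem[0x00]=0x3f, mem[0x19]=0x8b, mem[0x0c]=0xb9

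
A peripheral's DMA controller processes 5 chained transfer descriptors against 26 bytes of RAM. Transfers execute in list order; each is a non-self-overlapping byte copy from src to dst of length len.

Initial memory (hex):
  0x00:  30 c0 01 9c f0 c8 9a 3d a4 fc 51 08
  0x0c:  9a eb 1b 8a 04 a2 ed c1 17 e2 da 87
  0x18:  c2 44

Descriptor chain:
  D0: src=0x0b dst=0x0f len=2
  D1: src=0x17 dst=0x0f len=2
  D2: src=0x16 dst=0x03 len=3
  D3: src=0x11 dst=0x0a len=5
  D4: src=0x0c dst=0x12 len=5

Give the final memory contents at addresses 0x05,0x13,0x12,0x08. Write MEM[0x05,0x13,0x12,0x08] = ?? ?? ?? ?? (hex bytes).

  after D0: wrote 2B at 0x0f = 089a
  after D1: wrote 2B at 0x0f = 87c2
  after D2: wrote 3B at 0x03 = da87c2
  after D3: wrote 5B at 0x0a = a2edc117e2
  after D4: wrote 5B at 0x12 = c117e287c2
query mem[0x05]=0xc2, mem[0x13]=0x17, mem[0x12]=0xc1, mem[0x08]=0xa4

MEM[0x05,0x13,0x12,0x08] = c2 17 c1 a4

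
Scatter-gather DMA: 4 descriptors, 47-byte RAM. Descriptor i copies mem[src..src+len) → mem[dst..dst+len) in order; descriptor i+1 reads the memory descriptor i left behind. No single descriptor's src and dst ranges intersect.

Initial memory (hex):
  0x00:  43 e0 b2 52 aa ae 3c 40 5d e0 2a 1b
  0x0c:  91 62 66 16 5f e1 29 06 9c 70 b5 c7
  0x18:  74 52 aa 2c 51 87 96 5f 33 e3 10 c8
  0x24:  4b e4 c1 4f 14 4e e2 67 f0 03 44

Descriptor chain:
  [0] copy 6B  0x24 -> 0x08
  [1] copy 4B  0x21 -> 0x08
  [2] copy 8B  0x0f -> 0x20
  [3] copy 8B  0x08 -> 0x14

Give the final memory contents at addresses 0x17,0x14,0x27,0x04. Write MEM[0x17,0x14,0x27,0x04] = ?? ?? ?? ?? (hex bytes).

MEM[0x17,0x14,0x27,0x04] = 4b e3 b5 aa

#0 dst[0x08+6] := {0x4b,0xe4,0xc1,0x4f,0x14,0x4e}
#1 dst[0x08+4] := {0xe3,0x10,0xc8,0x4b}
#2 dst[0x20+8] := {0x16,0x5f,0xe1,0x29,0x06,0x9c,0x70,0xb5}
#3 dst[0x14+8] := {0xe3,0x10,0xc8,0x4b,0x14,0x4e,0x66,0x16}
query mem[0x17]=0x4b, mem[0x14]=0xe3, mem[0x27]=0xb5, mem[0x04]=0xaa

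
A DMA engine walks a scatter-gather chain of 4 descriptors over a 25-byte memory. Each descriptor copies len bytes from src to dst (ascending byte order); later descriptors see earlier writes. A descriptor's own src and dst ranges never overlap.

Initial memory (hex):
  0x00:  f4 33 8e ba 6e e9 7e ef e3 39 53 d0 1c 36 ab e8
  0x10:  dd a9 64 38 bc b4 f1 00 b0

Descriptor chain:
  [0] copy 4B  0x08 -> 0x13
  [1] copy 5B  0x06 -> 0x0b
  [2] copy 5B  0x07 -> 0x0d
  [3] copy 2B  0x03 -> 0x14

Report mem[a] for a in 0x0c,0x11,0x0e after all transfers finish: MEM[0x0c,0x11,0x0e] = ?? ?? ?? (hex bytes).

D0: mem[0x13..0x16] <- [e3 39 53 d0]
D1: mem[0x0b..0x0f] <- [7e ef e3 39 53]
D2: mem[0x0d..0x11] <- [ef e3 39 53 7e]
D3: mem[0x14..0x15] <- [ba 6e]
query mem[0x0c]=0xef, mem[0x11]=0x7e, mem[0x0e]=0xe3

MEM[0x0c,0x11,0x0e] = ef 7e e3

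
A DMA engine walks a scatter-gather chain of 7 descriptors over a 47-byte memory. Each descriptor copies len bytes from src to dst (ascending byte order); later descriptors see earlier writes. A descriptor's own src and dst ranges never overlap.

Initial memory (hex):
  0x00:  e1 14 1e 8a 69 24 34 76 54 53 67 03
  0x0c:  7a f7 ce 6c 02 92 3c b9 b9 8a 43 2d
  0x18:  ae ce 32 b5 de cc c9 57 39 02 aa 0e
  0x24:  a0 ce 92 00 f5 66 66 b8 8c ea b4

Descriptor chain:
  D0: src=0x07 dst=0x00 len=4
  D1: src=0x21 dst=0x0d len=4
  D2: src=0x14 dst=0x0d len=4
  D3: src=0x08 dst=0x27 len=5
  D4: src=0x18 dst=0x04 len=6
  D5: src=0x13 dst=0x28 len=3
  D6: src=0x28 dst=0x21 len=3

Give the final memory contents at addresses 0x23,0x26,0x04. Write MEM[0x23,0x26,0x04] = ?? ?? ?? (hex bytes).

D0: mem[0x00..0x03] <- [76 54 53 67]
D1: mem[0x0d..0x10] <- [02 aa 0e a0]
D2: mem[0x0d..0x10] <- [b9 8a 43 2d]
D3: mem[0x27..0x2b] <- [54 53 67 03 7a]
D4: mem[0x04..0x09] <- [ae ce 32 b5 de cc]
D5: mem[0x28..0x2a] <- [b9 b9 8a]
D6: mem[0x21..0x23] <- [b9 b9 8a]
query mem[0x23]=0x8a, mem[0x26]=0x92, mem[0x04]=0xae

MEM[0x23,0x26,0x04] = 8a 92 ae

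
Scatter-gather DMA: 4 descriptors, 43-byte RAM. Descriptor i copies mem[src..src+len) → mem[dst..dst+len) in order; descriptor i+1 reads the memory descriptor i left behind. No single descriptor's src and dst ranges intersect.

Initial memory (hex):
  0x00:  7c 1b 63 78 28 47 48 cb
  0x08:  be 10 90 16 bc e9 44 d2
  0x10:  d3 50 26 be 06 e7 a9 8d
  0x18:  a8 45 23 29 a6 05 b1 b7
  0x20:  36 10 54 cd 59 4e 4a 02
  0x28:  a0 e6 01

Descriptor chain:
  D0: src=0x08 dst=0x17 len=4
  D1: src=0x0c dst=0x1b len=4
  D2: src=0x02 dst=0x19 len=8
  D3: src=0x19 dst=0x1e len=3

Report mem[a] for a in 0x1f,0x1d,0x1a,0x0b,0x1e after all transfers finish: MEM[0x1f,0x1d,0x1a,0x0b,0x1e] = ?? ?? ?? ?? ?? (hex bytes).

MEM[0x1f,0x1d,0x1a,0x0b,0x1e] = 78 48 78 16 63

[0] 0x08->0x17 len=4 : be 10 90 16
[1] 0x0c->0x1b len=4 : bc e9 44 d2
[2] 0x02->0x19 len=8 : 63 78 28 47 48 cb be 10
[3] 0x19->0x1e len=3 : 63 78 28
query mem[0x1f]=0x78, mem[0x1d]=0x48, mem[0x1a]=0x78, mem[0x0b]=0x16, mem[0x1e]=0x63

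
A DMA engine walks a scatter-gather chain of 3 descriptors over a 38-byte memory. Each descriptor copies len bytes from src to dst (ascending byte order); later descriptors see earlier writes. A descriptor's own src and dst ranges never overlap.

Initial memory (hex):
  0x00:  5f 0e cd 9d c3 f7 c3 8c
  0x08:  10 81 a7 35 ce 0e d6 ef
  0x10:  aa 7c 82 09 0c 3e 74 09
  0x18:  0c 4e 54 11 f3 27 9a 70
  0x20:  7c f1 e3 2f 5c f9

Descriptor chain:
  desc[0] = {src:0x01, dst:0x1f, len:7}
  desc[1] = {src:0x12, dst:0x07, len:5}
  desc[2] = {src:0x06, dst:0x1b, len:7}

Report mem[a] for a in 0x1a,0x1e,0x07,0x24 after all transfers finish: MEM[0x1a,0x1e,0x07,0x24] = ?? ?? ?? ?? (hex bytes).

MEM[0x1a,0x1e,0x07,0x24] = 54 0c 82 c3

[0] 0x01->0x1f len=7 : 0e cd 9d c3 f7 c3 8c
[1] 0x12->0x07 len=5 : 82 09 0c 3e 74
[2] 0x06->0x1b len=7 : c3 82 09 0c 3e 74 ce
query mem[0x1a]=0x54, mem[0x1e]=0x0c, mem[0x07]=0x82, mem[0x24]=0xc3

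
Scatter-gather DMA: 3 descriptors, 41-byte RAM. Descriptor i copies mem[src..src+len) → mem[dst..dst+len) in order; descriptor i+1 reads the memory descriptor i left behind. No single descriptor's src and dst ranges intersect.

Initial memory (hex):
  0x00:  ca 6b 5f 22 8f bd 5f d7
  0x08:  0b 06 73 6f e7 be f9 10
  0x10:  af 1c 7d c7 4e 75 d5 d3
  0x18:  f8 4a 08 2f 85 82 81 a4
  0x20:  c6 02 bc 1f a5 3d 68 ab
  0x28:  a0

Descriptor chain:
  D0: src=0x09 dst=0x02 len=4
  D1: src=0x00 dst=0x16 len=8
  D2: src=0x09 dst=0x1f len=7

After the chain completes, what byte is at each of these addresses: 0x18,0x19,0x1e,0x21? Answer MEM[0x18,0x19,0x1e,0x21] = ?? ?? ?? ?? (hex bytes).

D0: mem[0x02..0x05] <- [06 73 6f e7]
D1: mem[0x16..0x1d] <- [ca 6b 06 73 6f e7 5f d7]
D2: mem[0x1f..0x25] <- [06 73 6f e7 be f9 10]
query mem[0x18]=0x06, mem[0x19]=0x73, mem[0x1e]=0x81, mem[0x21]=0x6f

MEM[0x18,0x19,0x1e,0x21] = 06 73 81 6f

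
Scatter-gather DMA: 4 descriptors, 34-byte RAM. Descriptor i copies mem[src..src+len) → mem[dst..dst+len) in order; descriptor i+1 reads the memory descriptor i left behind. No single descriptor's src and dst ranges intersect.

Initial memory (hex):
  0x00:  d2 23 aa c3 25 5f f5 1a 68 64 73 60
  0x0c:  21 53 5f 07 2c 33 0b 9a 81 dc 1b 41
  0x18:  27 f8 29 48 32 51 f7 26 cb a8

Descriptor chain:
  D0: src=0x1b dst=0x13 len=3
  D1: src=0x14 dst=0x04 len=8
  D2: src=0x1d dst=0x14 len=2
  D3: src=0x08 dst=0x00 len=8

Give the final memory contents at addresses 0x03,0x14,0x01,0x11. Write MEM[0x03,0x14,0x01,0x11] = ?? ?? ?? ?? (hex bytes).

  after D0: wrote 3B at 0x13 = 483251
  after D1: wrote 8B at 0x04 = 32511b4127f82948
  after D2: wrote 2B at 0x14 = 51f7
  after D3: wrote 8B at 0x00 = 27f8294821535f07
query mem[0x03]=0x48, mem[0x14]=0x51, mem[0x01]=0xf8, mem[0x11]=0x33

MEM[0x03,0x14,0x01,0x11] = 48 51 f8 33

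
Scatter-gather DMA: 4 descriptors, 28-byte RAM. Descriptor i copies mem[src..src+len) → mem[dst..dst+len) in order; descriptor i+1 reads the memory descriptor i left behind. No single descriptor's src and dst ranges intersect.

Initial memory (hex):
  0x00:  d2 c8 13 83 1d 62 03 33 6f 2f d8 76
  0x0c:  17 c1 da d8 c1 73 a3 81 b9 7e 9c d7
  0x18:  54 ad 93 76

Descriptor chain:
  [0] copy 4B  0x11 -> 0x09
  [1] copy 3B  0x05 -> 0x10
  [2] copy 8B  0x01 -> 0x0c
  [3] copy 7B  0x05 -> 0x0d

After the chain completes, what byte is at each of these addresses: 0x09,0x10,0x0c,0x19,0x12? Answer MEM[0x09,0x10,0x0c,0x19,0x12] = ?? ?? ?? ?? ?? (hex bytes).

MEM[0x09,0x10,0x0c,0x19,0x12] = 73 6f c8 ad a3

D0: mem[0x09..0x0c] <- [73 a3 81 b9]
D1: mem[0x10..0x12] <- [62 03 33]
D2: mem[0x0c..0x13] <- [c8 13 83 1d 62 03 33 6f]
D3: mem[0x0d..0x13] <- [62 03 33 6f 73 a3 81]
query mem[0x09]=0x73, mem[0x10]=0x6f, mem[0x0c]=0xc8, mem[0x19]=0xad, mem[0x12]=0xa3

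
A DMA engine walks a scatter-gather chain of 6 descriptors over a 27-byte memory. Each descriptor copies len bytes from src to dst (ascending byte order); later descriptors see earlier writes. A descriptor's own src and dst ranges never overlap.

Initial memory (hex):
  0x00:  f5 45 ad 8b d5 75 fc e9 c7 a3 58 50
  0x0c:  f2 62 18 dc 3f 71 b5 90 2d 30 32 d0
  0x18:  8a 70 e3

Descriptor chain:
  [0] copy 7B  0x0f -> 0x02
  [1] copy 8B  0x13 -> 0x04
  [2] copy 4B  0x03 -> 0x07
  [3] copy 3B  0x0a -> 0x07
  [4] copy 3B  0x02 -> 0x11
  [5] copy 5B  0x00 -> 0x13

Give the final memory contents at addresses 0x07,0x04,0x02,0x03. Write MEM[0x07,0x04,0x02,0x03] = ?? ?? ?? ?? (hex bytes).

MEM[0x07,0x04,0x02,0x03] = 30 90 dc 3f

  after D0: wrote 7B at 0x02 = dc3f71b5902d30
  after D1: wrote 8B at 0x04 = 902d3032d08a70e3
  after D2: wrote 4B at 0x07 = 3f902d30
  after D3: wrote 3B at 0x07 = 30e3f2
  after D4: wrote 3B at 0x11 = dc3f90
  after D5: wrote 5B at 0x13 = f545dc3f90
query mem[0x07]=0x30, mem[0x04]=0x90, mem[0x02]=0xdc, mem[0x03]=0x3f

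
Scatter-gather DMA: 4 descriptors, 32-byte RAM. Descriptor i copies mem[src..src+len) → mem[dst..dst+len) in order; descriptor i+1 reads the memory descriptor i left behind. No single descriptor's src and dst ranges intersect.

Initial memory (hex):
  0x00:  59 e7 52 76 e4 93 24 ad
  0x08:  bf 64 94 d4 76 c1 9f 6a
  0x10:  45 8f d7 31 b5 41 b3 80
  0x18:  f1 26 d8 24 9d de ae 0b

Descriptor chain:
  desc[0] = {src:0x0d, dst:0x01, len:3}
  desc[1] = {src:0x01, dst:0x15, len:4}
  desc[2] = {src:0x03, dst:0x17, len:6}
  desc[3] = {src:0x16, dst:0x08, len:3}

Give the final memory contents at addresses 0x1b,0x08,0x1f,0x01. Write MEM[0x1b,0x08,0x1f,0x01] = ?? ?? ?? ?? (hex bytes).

[0] 0x0d->0x01 len=3 : c1 9f 6a
[1] 0x01->0x15 len=4 : c1 9f 6a e4
[2] 0x03->0x17 len=6 : 6a e4 93 24 ad bf
[3] 0x16->0x08 len=3 : 9f 6a e4
query mem[0x1b]=0xad, mem[0x08]=0x9f, mem[0x1f]=0x0b, mem[0x01]=0xc1

MEM[0x1b,0x08,0x1f,0x01] = ad 9f 0b c1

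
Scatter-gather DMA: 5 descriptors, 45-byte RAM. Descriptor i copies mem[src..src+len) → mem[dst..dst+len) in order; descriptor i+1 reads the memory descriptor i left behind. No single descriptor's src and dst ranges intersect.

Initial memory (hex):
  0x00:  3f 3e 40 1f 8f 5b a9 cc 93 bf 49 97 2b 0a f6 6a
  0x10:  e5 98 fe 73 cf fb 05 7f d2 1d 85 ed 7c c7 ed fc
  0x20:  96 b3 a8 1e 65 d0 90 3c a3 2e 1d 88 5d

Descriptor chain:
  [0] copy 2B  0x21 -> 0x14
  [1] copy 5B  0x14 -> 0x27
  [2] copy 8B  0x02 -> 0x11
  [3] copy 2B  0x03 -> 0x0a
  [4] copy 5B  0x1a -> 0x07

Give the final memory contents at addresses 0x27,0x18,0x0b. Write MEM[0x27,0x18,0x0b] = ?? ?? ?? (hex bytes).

D0: mem[0x14..0x15] <- [b3 a8]
D1: mem[0x27..0x2b] <- [b3 a8 05 7f d2]
D2: mem[0x11..0x18] <- [40 1f 8f 5b a9 cc 93 bf]
D3: mem[0x0a..0x0b] <- [1f 8f]
D4: mem[0x07..0x0b] <- [85 ed 7c c7 ed]
query mem[0x27]=0xb3, mem[0x18]=0xbf, mem[0x0b]=0xed

MEM[0x27,0x18,0x0b] = b3 bf ed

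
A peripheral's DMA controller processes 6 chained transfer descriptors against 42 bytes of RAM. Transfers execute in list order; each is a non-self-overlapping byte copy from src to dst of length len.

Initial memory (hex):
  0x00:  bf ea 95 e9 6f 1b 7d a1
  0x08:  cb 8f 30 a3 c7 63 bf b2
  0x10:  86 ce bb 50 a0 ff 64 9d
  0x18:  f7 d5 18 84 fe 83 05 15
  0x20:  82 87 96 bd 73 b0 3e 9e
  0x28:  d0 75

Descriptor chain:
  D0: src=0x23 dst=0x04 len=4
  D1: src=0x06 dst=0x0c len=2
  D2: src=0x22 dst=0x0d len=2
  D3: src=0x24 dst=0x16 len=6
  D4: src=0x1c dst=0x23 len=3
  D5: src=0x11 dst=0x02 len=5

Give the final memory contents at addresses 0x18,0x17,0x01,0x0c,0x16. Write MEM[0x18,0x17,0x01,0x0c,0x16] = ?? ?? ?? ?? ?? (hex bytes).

D0: mem[0x04..0x07] <- [bd 73 b0 3e]
D1: mem[0x0c..0x0d] <- [b0 3e]
D2: mem[0x0d..0x0e] <- [96 bd]
D3: mem[0x16..0x1b] <- [73 b0 3e 9e d0 75]
D4: mem[0x23..0x25] <- [fe 83 05]
D5: mem[0x02..0x06] <- [ce bb 50 a0 ff]
query mem[0x18]=0x3e, mem[0x17]=0xb0, mem[0x01]=0xea, mem[0x0c]=0xb0, mem[0x16]=0x73

MEM[0x18,0x17,0x01,0x0c,0x16] = 3e b0 ea b0 73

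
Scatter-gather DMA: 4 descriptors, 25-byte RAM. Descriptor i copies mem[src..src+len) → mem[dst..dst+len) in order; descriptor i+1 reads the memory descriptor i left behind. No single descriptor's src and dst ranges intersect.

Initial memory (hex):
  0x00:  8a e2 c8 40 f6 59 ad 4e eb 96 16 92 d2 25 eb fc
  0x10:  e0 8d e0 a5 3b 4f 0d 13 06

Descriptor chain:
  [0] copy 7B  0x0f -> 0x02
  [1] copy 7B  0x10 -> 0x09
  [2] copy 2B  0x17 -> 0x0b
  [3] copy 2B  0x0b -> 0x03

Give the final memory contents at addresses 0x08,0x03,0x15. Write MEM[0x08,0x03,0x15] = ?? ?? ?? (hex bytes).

#0 dst[0x02+7] := {0xfc,0xe0,0x8d,0xe0,0xa5,0x3b,0x4f}
#1 dst[0x09+7] := {0xe0,0x8d,0xe0,0xa5,0x3b,0x4f,0x0d}
#2 dst[0x0b+2] := {0x13,0x06}
#3 dst[0x03+2] := {0x13,0x06}
query mem[0x08]=0x4f, mem[0x03]=0x13, mem[0x15]=0x4f

MEM[0x08,0x03,0x15] = 4f 13 4f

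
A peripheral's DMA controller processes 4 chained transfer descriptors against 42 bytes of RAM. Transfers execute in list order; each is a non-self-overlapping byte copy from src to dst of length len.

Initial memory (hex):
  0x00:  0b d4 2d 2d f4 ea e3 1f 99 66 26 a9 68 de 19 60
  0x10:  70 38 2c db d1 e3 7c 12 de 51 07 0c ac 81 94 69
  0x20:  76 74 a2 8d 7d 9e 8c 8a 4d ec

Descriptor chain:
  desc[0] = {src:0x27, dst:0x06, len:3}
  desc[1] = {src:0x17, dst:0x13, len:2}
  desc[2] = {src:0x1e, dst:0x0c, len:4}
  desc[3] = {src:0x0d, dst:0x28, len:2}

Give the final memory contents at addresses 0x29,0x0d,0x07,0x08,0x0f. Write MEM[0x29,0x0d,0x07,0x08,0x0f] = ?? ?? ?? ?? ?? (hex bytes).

[0] 0x27->0x06 len=3 : 8a 4d ec
[1] 0x17->0x13 len=2 : 12 de
[2] 0x1e->0x0c len=4 : 94 69 76 74
[3] 0x0d->0x28 len=2 : 69 76
query mem[0x29]=0x76, mem[0x0d]=0x69, mem[0x07]=0x4d, mem[0x08]=0xec, mem[0x0f]=0x74

MEM[0x29,0x0d,0x07,0x08,0x0f] = 76 69 4d ec 74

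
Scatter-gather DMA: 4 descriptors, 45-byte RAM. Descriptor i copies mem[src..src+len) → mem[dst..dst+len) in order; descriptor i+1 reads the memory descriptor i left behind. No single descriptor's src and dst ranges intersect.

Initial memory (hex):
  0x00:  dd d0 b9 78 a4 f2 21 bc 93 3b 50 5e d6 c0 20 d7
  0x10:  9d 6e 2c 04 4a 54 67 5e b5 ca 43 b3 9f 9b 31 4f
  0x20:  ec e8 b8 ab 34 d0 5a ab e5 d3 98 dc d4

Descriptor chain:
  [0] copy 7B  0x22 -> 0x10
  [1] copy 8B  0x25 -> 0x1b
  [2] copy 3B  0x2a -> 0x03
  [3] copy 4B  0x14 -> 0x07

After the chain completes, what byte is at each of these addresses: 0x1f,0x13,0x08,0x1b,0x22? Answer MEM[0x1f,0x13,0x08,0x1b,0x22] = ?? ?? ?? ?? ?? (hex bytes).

#0 dst[0x10+7] := {0xb8,0xab,0x34,0xd0,0x5a,0xab,0xe5}
#1 dst[0x1b+8] := {0xd0,0x5a,0xab,0xe5,0xd3,0x98,0xdc,0xd4}
#2 dst[0x03+3] := {0x98,0xdc,0xd4}
#3 dst[0x07+4] := {0x5a,0xab,0xe5,0x5e}
query mem[0x1f]=0xd3, mem[0x13]=0xd0, mem[0x08]=0xab, mem[0x1b]=0xd0, mem[0x22]=0xd4

MEM[0x1f,0x13,0x08,0x1b,0x22] = d3 d0 ab d0 d4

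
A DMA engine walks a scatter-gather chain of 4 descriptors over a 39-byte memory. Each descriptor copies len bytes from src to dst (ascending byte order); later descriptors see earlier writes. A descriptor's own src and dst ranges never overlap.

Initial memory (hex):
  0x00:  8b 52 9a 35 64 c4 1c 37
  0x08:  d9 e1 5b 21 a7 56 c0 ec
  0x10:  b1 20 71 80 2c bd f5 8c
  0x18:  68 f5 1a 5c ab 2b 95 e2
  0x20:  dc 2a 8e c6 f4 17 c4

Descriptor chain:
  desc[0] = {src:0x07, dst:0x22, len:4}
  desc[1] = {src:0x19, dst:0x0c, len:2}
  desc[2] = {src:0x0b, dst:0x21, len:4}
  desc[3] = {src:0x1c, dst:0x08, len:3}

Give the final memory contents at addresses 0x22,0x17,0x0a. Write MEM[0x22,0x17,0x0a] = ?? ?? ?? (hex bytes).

MEM[0x22,0x17,0x0a] = f5 8c 95

  after D0: wrote 4B at 0x22 = 37d9e15b
  after D1: wrote 2B at 0x0c = f51a
  after D2: wrote 4B at 0x21 = 21f51ac0
  after D3: wrote 3B at 0x08 = ab2b95
query mem[0x22]=0xf5, mem[0x17]=0x8c, mem[0x0a]=0x95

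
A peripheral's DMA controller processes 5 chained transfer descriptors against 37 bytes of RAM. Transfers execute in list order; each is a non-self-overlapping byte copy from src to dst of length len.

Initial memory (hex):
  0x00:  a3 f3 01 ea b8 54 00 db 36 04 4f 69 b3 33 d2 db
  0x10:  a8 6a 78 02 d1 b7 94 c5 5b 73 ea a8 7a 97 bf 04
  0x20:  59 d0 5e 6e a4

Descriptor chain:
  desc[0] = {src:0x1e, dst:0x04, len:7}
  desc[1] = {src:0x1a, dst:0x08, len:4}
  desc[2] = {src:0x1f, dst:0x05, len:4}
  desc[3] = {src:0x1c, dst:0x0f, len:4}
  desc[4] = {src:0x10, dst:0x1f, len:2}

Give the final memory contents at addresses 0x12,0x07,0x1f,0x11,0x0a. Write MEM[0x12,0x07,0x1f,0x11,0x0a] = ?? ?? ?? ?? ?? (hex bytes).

D0: mem[0x04..0x0a] <- [bf 04 59 d0 5e 6e a4]
D1: mem[0x08..0x0b] <- [ea a8 7a 97]
D2: mem[0x05..0x08] <- [04 59 d0 5e]
D3: mem[0x0f..0x12] <- [7a 97 bf 04]
D4: mem[0x1f..0x20] <- [97 bf]
query mem[0x12]=0x04, mem[0x07]=0xd0, mem[0x1f]=0x97, mem[0x11]=0xbf, mem[0x0a]=0x7a

MEM[0x12,0x07,0x1f,0x11,0x0a] = 04 d0 97 bf 7a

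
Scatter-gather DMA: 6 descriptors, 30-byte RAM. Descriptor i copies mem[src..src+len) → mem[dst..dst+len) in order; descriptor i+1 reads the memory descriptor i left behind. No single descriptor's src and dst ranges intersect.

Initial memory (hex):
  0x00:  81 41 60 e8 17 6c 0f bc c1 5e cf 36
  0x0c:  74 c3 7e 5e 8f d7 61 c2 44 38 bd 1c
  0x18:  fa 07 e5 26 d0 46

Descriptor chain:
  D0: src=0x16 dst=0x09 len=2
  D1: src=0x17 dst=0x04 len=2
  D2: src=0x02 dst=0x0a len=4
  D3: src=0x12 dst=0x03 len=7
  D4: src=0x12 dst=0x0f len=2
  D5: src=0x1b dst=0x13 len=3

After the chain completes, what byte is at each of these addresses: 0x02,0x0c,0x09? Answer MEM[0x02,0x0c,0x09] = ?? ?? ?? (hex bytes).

MEM[0x02,0x0c,0x09] = 60 1c fa

#0 dst[0x09+2] := {0xbd,0x1c}
#1 dst[0x04+2] := {0x1c,0xfa}
#2 dst[0x0a+4] := {0x60,0xe8,0x1c,0xfa}
#3 dst[0x03+7] := {0x61,0xc2,0x44,0x38,0xbd,0x1c,0xfa}
#4 dst[0x0f+2] := {0x61,0xc2}
#5 dst[0x13+3] := {0x26,0xd0,0x46}
query mem[0x02]=0x60, mem[0x0c]=0x1c, mem[0x09]=0xfa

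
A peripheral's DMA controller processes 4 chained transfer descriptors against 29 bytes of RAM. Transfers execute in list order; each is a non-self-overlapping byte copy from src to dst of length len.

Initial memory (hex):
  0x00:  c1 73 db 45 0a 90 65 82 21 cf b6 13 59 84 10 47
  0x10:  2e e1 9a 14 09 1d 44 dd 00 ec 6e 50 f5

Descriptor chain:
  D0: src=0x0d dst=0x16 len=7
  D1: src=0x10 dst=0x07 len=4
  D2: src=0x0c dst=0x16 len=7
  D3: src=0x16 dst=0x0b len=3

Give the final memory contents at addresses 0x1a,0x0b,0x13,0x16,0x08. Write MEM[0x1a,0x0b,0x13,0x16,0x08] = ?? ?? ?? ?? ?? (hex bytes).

MEM[0x1a,0x0b,0x13,0x16,0x08] = 2e 59 14 59 e1

[0] 0x0d->0x16 len=7 : 84 10 47 2e e1 9a 14
[1] 0x10->0x07 len=4 : 2e e1 9a 14
[2] 0x0c->0x16 len=7 : 59 84 10 47 2e e1 9a
[3] 0x16->0x0b len=3 : 59 84 10
query mem[0x1a]=0x2e, mem[0x0b]=0x59, mem[0x13]=0x14, mem[0x16]=0x59, mem[0x08]=0xe1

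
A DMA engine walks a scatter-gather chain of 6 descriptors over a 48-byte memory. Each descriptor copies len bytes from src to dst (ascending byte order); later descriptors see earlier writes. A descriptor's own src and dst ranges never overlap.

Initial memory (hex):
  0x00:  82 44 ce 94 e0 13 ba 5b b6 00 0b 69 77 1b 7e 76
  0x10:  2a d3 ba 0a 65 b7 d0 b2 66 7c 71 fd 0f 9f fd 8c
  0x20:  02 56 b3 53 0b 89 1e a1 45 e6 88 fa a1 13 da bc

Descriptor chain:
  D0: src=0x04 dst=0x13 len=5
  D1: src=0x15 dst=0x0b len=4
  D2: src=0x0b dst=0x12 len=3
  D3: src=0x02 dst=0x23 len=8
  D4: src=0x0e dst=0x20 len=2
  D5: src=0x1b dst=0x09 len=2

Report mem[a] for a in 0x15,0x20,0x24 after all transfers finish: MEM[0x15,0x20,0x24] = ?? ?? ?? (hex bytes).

MEM[0x15,0x20,0x24] = ba 66 94

#0 dst[0x13+5] := {0xe0,0x13,0xba,0x5b,0xb6}
#1 dst[0x0b+4] := {0xba,0x5b,0xb6,0x66}
#2 dst[0x12+3] := {0xba,0x5b,0xb6}
#3 dst[0x23+8] := {0xce,0x94,0xe0,0x13,0xba,0x5b,0xb6,0x00}
#4 dst[0x20+2] := {0x66,0x76}
#5 dst[0x09+2] := {0xfd,0x0f}
query mem[0x15]=0xba, mem[0x20]=0x66, mem[0x24]=0x94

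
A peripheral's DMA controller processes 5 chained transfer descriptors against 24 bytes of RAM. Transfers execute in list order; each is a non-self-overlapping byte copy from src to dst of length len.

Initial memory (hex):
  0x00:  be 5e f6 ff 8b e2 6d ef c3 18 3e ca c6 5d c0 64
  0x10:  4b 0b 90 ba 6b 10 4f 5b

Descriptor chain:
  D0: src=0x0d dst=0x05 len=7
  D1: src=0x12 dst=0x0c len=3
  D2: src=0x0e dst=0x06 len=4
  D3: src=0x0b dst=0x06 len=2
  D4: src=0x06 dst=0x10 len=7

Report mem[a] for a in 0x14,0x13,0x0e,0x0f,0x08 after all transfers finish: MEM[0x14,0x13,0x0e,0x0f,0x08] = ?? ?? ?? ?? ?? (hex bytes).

MEM[0x14,0x13,0x0e,0x0f,0x08] = 90 0b 6b 64 4b

#0 dst[0x05+7] := {0x5d,0xc0,0x64,0x4b,0x0b,0x90,0xba}
#1 dst[0x0c+3] := {0x90,0xba,0x6b}
#2 dst[0x06+4] := {0x6b,0x64,0x4b,0x0b}
#3 dst[0x06+2] := {0xba,0x90}
#4 dst[0x10+7] := {0xba,0x90,0x4b,0x0b,0x90,0xba,0x90}
query mem[0x14]=0x90, mem[0x13]=0x0b, mem[0x0e]=0x6b, mem[0x0f]=0x64, mem[0x08]=0x4b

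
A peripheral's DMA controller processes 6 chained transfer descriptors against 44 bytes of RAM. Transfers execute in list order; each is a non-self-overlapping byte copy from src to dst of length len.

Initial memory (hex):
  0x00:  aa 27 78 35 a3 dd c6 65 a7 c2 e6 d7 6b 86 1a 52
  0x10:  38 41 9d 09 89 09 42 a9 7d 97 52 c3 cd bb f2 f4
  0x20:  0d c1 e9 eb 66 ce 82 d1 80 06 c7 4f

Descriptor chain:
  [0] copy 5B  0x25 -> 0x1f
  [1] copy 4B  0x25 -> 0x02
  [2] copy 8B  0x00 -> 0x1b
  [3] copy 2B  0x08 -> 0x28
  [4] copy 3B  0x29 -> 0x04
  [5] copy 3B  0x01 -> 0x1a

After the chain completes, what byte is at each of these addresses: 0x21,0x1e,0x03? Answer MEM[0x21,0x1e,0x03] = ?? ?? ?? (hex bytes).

D0: mem[0x1f..0x23] <- [ce 82 d1 80 06]
D1: mem[0x02..0x05] <- [ce 82 d1 80]
D2: mem[0x1b..0x22] <- [aa 27 ce 82 d1 80 c6 65]
D3: mem[0x28..0x29] <- [a7 c2]
D4: mem[0x04..0x06] <- [c2 c7 4f]
D5: mem[0x1a..0x1c] <- [27 ce 82]
query mem[0x21]=0xc6, mem[0x1e]=0x82, mem[0x03]=0x82

MEM[0x21,0x1e,0x03] = c6 82 82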